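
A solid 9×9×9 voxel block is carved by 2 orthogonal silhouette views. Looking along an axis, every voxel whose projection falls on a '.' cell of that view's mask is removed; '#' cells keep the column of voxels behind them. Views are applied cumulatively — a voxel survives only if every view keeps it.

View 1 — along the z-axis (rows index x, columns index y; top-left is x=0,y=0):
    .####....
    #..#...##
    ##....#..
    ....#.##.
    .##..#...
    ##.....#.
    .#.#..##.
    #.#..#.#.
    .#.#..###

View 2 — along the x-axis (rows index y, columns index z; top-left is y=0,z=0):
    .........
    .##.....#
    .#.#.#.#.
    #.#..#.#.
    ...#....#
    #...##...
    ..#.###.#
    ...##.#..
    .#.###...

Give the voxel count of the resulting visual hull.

full grid |V| = 729
carve view 1 (along z, XY-mask fill 33/81): 297 voxels remain
carve view 2 (along x, YZ-mask fill 28/81): 102 voxels remain

102 voxels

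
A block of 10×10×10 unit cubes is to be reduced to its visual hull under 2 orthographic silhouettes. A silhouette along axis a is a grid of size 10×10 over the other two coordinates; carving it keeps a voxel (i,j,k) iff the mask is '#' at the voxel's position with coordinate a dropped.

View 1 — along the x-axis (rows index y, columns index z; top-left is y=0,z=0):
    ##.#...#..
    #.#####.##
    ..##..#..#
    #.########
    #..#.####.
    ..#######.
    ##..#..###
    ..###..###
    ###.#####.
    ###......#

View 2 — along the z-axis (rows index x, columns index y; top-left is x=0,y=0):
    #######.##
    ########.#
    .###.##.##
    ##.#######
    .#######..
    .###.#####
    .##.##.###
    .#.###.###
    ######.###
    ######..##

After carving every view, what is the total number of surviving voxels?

|visual hull| = 509

full grid |V| = 1000
  1. axis=0 (YZ plane), |mask|=62  ⇒  voxels=620
  2. axis=2 (XY plane), |mask|=80  ⇒  voxels=509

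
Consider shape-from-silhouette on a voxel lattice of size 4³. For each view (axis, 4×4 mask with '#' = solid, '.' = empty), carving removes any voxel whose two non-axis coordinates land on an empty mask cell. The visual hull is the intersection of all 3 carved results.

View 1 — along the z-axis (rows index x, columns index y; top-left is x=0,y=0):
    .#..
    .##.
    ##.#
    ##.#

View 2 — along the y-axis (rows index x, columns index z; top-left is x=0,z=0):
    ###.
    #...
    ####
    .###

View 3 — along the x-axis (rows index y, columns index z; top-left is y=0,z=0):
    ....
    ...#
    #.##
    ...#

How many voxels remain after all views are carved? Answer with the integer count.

full grid |V| = 64
[1] z-view keeps 9 columns → grid now 36
[2] y-view keeps 11 columns → grid now 26
[3] x-view keeps 5 columns → grid now 5

remaining voxels: 5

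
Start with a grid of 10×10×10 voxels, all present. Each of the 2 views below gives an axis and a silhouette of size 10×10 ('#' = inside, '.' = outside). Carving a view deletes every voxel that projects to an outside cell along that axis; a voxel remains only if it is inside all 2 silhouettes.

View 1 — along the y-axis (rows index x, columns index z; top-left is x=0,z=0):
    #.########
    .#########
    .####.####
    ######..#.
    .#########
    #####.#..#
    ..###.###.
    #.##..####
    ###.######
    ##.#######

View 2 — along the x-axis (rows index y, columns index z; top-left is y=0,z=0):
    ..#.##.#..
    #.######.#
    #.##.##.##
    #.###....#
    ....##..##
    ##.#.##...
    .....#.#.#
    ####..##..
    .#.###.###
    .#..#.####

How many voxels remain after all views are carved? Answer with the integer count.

start: 10×10×10 = 1000 voxels
[1] y-view keeps 80 columns → grid now 800
[2] x-view keeps 55 columns → grid now 438

remaining voxels: 438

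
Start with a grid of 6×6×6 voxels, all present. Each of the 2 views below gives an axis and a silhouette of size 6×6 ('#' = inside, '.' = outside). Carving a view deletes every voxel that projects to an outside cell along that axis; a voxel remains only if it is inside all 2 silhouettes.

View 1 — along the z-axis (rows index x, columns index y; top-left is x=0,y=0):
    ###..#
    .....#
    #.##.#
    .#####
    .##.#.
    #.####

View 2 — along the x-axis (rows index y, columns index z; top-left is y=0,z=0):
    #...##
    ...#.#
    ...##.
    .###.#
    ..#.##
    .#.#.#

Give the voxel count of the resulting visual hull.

voxel count = 61

start: 6×6×6 = 216 voxels
  1. axis=2 (XY plane), |mask|=22  ⇒  voxels=132
  2. axis=0 (YZ plane), |mask|=17  ⇒  voxels=61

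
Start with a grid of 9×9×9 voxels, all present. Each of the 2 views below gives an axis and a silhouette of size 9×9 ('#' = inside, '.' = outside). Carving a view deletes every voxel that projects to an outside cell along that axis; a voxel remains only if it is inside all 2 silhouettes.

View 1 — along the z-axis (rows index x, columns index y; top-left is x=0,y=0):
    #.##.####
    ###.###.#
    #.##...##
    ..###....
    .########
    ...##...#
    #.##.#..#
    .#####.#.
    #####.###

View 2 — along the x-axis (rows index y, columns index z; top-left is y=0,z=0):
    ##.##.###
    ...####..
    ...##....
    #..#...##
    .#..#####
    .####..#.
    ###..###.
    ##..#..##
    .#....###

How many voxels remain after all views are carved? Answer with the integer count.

full grid |V| = 729
carve view 1 (along z, XY-mask fill 52/81): 468 voxels remain
carve view 2 (along x, YZ-mask fill 43/81): 237 voxels remain

|visual hull| = 237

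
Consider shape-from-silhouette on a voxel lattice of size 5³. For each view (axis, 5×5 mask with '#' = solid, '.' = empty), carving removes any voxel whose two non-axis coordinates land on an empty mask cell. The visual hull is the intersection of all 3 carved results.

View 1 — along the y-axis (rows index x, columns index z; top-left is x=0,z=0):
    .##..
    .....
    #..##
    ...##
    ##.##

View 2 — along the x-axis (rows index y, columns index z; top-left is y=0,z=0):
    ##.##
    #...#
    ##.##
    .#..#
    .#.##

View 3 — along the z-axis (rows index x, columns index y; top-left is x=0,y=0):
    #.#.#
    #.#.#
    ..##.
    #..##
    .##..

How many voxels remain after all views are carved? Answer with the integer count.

start: 5×5×5 = 125 voxels
[1] y-view keeps 11 columns → grid now 55
[2] x-view keeps 15 columns → grid now 38
[3] z-view keeps 13 columns → grid now 18

18 voxels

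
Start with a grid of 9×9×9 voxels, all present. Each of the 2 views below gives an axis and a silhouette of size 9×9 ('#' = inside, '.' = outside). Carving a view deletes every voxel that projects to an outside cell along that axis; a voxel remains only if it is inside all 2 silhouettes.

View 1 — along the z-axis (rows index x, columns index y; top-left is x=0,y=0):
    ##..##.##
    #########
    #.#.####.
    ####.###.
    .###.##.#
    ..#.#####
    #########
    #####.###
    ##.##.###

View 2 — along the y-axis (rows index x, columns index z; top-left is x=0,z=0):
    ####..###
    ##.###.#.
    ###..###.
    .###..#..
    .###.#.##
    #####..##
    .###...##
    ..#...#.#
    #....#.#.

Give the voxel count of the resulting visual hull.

initial block: 9^3 = 729
after view 1 [z-axis, 64 of 81 cells solid] → remaining = 576
after view 2 [y-axis, 47 of 81 cells solid] → remaining = 328

remaining voxels: 328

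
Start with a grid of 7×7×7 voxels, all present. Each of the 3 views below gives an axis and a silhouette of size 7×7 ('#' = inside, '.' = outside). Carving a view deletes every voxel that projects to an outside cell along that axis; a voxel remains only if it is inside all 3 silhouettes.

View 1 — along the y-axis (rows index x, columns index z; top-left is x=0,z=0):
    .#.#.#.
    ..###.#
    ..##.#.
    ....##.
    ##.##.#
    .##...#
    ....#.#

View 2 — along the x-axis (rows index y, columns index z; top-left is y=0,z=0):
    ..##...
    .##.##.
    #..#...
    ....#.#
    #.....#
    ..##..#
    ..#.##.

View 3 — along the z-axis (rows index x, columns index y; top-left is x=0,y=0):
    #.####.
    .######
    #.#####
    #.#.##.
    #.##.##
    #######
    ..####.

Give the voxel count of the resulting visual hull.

before carving: 343 voxels (7×7×7)
[1] y-view keeps 22 columns → grid now 154
[2] x-view keeps 18 columns → grid now 59
[3] z-view keeps 37 columns → grid now 41

|visual hull| = 41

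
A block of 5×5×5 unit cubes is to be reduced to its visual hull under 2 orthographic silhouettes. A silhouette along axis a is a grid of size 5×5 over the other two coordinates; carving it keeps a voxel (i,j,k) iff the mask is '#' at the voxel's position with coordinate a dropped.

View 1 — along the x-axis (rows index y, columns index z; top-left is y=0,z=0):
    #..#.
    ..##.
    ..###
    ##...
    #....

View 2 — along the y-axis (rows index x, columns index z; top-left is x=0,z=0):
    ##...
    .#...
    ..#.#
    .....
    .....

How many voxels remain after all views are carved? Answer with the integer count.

|visual hull| = 8

initial block: 5^3 = 125
V1 x: intersect with YZ mask (10 set) -- 50 left
V2 y: intersect with XZ mask (5 set) -- 8 left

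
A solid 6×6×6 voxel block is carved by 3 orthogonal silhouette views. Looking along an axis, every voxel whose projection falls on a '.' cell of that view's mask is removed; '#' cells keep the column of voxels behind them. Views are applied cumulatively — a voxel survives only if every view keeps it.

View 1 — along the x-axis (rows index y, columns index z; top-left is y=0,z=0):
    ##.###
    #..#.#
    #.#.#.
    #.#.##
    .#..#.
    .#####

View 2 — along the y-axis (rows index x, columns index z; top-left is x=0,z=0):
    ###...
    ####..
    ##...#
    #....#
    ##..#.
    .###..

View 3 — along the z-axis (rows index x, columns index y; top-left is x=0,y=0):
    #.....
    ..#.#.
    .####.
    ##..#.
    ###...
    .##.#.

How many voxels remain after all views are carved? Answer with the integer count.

start: 6×6×6 = 216 voxels
V1 x: intersect with YZ mask (22 set) -- 132 left
V2 y: intersect with XZ mask (18 set) -- 63 left
V3 z: intersect with XY mask (16 set) -- 24 left

24 voxels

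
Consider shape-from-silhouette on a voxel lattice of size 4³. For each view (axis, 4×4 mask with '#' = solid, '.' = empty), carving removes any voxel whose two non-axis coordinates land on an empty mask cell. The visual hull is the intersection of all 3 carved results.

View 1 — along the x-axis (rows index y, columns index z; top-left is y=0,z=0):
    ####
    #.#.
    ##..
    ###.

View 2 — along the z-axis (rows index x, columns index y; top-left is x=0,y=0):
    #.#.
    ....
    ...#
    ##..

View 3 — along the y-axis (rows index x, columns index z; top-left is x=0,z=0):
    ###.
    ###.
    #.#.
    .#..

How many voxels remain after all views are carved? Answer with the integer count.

before carving: 64 voxels (4×4×4)
carve view 1 (along x, YZ-mask fill 11/16): 44 voxels remain
carve view 2 (along z, XY-mask fill 5/16): 15 voxels remain
carve view 3 (along y, XZ-mask fill 9/16): 8 voxels remain

remaining voxels: 8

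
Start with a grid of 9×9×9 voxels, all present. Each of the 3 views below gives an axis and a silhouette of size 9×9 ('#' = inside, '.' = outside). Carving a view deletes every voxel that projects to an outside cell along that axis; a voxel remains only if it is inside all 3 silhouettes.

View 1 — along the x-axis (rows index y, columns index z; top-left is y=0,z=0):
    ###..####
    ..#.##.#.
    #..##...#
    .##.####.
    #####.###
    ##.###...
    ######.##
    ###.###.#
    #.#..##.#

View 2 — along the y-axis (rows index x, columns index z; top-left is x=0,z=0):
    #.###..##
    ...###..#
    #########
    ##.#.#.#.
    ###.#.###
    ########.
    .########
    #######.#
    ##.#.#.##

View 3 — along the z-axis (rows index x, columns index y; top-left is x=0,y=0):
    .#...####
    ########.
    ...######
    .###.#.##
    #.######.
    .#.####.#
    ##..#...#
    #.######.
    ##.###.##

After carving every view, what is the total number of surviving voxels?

start: 9×9×9 = 729 voxels
  1. axis=0 (YZ plane), |mask|=54  ⇒  voxels=486
  2. axis=1 (XZ plane), |mask|=61  ⇒  voxels=365
  3. axis=2 (XY plane), |mask|=56  ⇒  voxels=253

253 voxels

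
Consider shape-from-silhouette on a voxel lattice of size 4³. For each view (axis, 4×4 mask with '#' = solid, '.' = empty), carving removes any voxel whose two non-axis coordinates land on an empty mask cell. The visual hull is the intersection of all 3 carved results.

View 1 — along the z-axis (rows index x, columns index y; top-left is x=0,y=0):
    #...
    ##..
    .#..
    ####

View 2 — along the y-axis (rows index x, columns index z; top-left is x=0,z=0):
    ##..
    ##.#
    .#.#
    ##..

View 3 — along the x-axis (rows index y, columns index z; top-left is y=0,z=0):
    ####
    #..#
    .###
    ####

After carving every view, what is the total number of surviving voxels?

start: 4×4×4 = 64 voxels
[1] z-view keeps 8 columns → grid now 32
[2] y-view keeps 9 columns → grid now 18
[3] x-view keeps 13 columns → grid now 14

voxel count = 14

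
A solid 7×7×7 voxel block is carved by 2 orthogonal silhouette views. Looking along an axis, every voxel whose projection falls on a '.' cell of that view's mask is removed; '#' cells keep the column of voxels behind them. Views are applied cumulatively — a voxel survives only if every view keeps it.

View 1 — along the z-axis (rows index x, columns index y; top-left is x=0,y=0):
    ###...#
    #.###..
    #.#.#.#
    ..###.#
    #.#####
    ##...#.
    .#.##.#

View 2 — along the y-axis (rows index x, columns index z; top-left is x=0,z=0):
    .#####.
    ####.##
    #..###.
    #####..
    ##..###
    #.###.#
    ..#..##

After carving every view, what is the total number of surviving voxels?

|visual hull| = 137

before carving: 343 voxels (7×7×7)
after view 1 [z-axis, 29 of 49 cells solid] → remaining = 203
after view 2 [y-axis, 33 of 49 cells solid] → remaining = 137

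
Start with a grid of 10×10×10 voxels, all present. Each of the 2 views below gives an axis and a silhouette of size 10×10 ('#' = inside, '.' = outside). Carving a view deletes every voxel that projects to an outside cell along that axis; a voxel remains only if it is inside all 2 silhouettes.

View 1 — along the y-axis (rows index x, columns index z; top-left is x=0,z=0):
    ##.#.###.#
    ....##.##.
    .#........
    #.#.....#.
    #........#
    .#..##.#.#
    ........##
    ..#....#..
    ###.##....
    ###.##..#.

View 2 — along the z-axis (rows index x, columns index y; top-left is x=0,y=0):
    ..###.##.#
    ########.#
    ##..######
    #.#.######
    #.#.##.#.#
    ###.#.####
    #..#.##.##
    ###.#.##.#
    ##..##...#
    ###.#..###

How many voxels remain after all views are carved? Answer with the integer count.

start: 10×10×10 = 1000 voxels
V1 y: intersect with XZ mask (37 set) -- 370 left
V2 z: intersect with XY mask (70 set) -- 255 left

|visual hull| = 255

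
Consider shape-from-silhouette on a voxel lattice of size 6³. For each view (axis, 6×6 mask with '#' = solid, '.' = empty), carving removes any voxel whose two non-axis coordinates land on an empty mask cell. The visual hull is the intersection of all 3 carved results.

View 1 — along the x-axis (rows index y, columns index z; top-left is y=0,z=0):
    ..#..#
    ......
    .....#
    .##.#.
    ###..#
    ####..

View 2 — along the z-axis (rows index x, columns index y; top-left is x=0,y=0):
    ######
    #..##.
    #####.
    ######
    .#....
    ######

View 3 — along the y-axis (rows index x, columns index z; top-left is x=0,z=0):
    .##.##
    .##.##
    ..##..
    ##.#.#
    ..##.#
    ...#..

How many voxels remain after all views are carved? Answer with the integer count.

full grid |V| = 216
step 1: project along x, AND mask (14/36) → |grid| = 84
step 2: project along z, AND mask (27/36) → |grid| = 61
step 3: project along y, AND mask (18/36) → |grid| = 32

|visual hull| = 32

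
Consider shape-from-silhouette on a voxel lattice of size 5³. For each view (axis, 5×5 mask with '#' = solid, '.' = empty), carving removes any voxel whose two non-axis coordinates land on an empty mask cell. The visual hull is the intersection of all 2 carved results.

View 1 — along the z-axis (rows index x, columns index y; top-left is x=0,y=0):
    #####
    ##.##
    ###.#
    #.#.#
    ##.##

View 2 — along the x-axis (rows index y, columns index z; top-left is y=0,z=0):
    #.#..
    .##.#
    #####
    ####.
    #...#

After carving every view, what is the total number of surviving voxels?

59 voxels

initial block: 5^3 = 125
V1 z: intersect with XY mask (20 set) -- 100 left
V2 x: intersect with YZ mask (16 set) -- 59 left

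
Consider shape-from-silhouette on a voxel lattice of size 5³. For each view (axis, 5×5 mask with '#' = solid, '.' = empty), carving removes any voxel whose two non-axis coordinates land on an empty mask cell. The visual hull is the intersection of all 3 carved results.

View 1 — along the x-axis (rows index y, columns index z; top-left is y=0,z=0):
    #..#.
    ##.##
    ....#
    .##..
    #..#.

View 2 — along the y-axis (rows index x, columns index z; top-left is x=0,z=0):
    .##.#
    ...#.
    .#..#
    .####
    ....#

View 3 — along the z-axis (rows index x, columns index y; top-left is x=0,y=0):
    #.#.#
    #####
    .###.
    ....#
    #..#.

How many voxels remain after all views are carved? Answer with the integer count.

|visual hull| = 9

full grid |V| = 125
  1. axis=0 (YZ plane), |mask|=11  ⇒  voxels=55
  2. axis=1 (XZ plane), |mask|=11  ⇒  voxels=22
  3. axis=2 (XY plane), |mask|=14  ⇒  voxels=9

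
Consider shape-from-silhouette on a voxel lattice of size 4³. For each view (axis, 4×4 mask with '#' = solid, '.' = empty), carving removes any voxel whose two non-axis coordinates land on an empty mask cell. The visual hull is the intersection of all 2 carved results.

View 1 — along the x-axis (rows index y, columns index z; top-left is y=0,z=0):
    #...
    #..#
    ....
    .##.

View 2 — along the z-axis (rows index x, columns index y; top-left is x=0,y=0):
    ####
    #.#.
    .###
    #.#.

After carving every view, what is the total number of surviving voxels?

voxel count = 11

full grid |V| = 64
step 1: project along x, AND mask (5/16) → |grid| = 20
step 2: project along z, AND mask (11/16) → |grid| = 11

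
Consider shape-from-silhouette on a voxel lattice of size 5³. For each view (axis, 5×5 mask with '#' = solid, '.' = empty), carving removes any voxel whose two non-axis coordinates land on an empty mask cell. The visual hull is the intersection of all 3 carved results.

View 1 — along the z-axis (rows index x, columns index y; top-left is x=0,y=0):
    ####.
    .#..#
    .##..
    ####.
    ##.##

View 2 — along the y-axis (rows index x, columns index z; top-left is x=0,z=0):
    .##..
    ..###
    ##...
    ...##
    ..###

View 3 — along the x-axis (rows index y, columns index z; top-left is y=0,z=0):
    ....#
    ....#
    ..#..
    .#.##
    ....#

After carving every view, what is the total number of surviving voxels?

start: 5×5×5 = 125 voxels
carve view 1 (along z, XY-mask fill 16/25): 80 voxels remain
carve view 2 (along y, XZ-mask fill 12/25): 38 voxels remain
carve view 3 (along x, YZ-mask fill 7/25): 13 voxels remain

remaining voxels: 13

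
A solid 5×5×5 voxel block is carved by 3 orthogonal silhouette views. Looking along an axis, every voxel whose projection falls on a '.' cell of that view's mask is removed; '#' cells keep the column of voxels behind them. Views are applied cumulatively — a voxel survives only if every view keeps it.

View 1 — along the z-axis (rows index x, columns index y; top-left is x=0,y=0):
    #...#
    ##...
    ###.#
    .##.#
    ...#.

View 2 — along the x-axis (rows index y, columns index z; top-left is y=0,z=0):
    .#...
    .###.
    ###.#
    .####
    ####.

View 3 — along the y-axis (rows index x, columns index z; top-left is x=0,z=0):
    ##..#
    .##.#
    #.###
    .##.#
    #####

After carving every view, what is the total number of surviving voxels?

start: 5×5×5 = 125 voxels
  1. axis=2 (XY plane), |mask|=12  ⇒  voxels=60
  2. axis=0 (YZ plane), |mask|=16  ⇒  voxels=36
  3. axis=1 (XZ plane), |mask|=18  ⇒  voxels=25

voxel count = 25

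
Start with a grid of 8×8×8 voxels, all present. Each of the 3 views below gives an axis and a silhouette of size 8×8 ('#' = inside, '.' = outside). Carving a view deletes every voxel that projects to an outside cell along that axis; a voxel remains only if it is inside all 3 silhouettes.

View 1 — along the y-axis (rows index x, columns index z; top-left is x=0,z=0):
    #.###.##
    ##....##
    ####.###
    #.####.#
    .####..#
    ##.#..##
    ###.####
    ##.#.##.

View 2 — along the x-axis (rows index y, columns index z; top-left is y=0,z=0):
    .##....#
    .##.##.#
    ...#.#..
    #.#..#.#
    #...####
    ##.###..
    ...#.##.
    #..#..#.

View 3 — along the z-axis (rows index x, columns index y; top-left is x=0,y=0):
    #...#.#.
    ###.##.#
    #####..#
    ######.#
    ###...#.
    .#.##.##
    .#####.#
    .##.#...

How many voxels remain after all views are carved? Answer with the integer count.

|visual hull| = 110

initial block: 8^3 = 512
  1. axis=1 (XZ plane), |mask|=45  ⇒  voxels=360
  2. axis=0 (YZ plane), |mask|=30  ⇒  voxels=167
  3. axis=2 (XY plane), |mask|=40  ⇒  voxels=110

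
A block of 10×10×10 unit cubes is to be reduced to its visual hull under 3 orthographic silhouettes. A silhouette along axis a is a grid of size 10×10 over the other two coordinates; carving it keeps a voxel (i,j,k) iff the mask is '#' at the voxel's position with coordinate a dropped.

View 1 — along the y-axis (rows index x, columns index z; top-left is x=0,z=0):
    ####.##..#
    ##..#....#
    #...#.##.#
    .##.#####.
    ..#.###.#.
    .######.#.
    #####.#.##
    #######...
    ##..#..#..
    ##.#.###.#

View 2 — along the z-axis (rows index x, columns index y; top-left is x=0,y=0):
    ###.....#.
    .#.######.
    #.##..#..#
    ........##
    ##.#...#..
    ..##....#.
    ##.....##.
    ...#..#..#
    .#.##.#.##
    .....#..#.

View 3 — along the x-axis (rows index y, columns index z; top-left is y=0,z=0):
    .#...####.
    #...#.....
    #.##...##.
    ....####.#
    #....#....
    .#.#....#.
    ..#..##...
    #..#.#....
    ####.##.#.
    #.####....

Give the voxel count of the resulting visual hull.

full grid |V| = 1000
V1 y: intersect with XZ mask (61 set) -- 610 left
V2 z: intersect with XY mask (40 set) -- 227 left
V3 x: intersect with YZ mask (40 set) -- 101 left

101 voxels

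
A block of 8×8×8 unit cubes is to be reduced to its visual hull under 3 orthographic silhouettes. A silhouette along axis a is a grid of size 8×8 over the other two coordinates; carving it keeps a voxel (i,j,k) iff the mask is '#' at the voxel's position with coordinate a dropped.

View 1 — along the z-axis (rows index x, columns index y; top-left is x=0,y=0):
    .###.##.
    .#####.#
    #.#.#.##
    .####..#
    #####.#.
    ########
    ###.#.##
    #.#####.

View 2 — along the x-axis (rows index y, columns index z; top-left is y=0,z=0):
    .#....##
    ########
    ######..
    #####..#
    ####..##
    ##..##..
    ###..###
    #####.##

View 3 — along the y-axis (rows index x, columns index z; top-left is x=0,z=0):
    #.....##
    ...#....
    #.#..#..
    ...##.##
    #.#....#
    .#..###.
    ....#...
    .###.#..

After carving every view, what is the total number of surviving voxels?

|visual hull| = 97

start: 8×8×8 = 512 voxels
[1] z-view keeps 47 columns → grid now 376
[2] x-view keeps 46 columns → grid now 276
[3] y-view keeps 23 columns → grid now 97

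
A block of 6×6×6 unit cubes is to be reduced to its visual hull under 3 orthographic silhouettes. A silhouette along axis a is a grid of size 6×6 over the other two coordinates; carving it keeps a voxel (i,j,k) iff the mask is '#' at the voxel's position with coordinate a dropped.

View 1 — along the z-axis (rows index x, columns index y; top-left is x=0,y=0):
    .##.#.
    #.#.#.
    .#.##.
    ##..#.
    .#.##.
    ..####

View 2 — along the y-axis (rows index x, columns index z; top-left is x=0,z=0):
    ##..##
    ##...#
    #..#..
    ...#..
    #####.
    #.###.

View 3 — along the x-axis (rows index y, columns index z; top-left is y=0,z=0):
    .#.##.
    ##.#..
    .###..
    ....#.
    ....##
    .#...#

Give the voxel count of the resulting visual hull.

initial block: 6^3 = 216
after view 1 [z-axis, 19 of 36 cells solid] → remaining = 114
after view 2 [y-axis, 19 of 36 cells solid] → remaining = 61
after view 3 [x-axis, 14 of 36 cells solid] → remaining = 21

voxel count = 21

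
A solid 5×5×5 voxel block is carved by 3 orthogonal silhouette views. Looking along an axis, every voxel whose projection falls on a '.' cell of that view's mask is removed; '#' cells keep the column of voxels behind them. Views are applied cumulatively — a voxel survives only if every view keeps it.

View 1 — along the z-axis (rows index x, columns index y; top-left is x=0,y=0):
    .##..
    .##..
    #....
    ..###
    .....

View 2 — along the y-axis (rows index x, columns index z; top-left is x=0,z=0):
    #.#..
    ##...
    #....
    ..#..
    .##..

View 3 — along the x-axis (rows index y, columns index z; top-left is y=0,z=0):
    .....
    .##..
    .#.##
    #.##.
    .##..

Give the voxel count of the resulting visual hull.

start: 5×5×5 = 125 voxels
carve view 1 (along z, XY-mask fill 8/25): 40 voxels remain
carve view 2 (along y, XZ-mask fill 8/25): 12 voxels remain
carve view 3 (along x, YZ-mask fill 10/25): 5 voxels remain

remaining voxels: 5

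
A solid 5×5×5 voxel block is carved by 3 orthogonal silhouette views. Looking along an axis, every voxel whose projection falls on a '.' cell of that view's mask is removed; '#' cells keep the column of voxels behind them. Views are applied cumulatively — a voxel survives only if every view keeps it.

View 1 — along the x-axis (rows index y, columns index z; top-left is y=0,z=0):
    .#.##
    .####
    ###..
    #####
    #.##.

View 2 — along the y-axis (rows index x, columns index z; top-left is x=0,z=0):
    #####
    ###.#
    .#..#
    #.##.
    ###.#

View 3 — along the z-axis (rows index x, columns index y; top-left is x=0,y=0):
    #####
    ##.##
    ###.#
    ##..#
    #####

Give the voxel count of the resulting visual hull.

initial block: 5^3 = 125
[1] x-view keeps 18 columns → grid now 90
[2] y-view keeps 18 columns → grid now 64
[3] z-view keeps 21 columns → grid now 54

|visual hull| = 54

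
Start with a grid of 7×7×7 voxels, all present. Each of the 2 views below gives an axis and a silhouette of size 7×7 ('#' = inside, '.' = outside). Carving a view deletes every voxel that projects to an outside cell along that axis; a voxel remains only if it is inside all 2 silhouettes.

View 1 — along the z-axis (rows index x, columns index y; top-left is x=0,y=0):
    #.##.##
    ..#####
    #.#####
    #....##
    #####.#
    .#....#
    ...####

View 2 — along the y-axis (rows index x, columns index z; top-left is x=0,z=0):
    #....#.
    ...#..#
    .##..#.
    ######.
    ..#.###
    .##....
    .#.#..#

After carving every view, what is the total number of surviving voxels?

remaining voxels: 96

initial block: 7^3 = 343
V1 z: intersect with XY mask (31 set) -- 217 left
V2 y: intersect with XZ mask (22 set) -- 96 left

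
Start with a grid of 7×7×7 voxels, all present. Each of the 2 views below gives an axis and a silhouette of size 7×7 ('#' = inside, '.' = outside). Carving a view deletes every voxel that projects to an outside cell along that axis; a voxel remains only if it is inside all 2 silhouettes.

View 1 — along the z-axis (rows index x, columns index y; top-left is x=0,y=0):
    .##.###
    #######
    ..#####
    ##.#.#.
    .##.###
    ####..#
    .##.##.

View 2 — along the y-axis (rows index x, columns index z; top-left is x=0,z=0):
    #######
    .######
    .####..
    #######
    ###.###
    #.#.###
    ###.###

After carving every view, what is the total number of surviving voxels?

voxel count = 204

full grid |V| = 343
V1 z: intersect with XY mask (35 set) -- 245 left
V2 y: intersect with XZ mask (41 set) -- 204 left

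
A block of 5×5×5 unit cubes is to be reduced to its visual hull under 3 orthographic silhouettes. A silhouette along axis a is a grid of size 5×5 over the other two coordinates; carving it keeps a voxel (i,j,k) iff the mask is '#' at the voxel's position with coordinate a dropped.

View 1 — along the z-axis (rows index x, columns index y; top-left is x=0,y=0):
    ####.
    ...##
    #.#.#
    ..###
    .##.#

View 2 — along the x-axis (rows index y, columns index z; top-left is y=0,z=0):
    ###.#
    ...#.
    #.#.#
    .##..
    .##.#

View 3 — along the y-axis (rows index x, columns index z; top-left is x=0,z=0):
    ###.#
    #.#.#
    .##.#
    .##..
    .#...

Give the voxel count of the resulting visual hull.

before carving: 125 voxels (5×5×5)
step 1: project along z, AND mask (15/25) → |grid| = 75
step 2: project along x, AND mask (13/25) → |grid| = 40
step 3: project along y, AND mask (13/25) → |grid| = 26

voxel count = 26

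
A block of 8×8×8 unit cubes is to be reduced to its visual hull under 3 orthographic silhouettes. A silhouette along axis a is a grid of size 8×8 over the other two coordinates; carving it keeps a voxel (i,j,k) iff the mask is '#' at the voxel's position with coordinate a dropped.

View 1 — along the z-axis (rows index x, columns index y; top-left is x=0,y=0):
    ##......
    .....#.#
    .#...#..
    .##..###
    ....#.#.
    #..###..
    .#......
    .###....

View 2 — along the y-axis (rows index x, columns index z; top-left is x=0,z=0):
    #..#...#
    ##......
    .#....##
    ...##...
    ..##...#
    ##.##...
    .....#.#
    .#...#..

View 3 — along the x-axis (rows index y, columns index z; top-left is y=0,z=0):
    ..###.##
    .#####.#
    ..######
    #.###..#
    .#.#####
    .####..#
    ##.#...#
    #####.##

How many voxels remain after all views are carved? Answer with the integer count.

before carving: 512 voxels (8×8×8)
carve view 1 (along z, XY-mask fill 21/64): 168 voxels remain
carve view 2 (along y, XZ-mask fill 21/64): 56 voxels remain
carve view 3 (along x, YZ-mask fill 44/64): 40 voxels remain

voxel count = 40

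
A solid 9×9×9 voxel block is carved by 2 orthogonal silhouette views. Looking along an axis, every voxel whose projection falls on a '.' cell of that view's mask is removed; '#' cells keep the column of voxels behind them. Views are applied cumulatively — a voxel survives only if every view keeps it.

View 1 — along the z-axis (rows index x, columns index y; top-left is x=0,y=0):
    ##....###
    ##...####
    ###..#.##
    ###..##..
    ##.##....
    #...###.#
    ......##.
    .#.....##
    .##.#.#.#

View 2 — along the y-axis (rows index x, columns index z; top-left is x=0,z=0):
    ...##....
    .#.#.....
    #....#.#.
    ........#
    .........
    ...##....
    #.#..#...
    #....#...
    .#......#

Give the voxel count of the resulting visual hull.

full grid |V| = 729
V1 z: intersect with XY mask (41 set) -- 369 left
V2 y: intersect with XZ mask (17 set) -- 77 left

remaining voxels: 77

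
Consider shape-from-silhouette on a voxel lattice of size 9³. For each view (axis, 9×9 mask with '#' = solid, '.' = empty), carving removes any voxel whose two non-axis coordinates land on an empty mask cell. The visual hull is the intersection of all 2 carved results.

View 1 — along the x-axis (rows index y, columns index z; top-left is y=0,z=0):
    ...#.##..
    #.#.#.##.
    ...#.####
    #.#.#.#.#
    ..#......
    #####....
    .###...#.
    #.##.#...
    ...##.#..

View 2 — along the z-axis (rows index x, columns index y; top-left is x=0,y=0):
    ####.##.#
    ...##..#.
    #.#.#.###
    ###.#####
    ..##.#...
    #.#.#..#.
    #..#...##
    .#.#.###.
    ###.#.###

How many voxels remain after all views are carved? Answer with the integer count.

initial block: 9^3 = 729
after view 1 [x-axis, 35 of 81 cells solid] → remaining = 315
after view 2 [z-axis, 47 of 81 cells solid] → remaining = 181

|visual hull| = 181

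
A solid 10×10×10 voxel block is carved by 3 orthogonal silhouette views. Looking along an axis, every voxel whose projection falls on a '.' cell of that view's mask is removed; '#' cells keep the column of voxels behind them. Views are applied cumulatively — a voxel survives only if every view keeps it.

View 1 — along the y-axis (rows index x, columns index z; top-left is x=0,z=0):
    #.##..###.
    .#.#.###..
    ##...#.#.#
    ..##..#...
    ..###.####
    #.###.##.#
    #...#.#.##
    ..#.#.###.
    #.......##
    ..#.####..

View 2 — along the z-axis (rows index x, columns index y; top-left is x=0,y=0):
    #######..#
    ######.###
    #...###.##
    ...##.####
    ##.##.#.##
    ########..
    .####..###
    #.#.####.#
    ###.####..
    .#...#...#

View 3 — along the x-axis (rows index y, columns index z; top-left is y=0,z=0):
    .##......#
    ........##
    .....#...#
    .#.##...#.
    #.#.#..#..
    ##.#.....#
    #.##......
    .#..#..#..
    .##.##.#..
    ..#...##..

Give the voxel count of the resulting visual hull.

start: 10×10×10 = 1000 voxels
after view 1 [y-axis, 51 of 100 cells solid] → remaining = 510
after view 2 [z-axis, 68 of 100 cells solid] → remaining = 352
after view 3 [x-axis, 33 of 100 cells solid] → remaining = 115

remaining voxels: 115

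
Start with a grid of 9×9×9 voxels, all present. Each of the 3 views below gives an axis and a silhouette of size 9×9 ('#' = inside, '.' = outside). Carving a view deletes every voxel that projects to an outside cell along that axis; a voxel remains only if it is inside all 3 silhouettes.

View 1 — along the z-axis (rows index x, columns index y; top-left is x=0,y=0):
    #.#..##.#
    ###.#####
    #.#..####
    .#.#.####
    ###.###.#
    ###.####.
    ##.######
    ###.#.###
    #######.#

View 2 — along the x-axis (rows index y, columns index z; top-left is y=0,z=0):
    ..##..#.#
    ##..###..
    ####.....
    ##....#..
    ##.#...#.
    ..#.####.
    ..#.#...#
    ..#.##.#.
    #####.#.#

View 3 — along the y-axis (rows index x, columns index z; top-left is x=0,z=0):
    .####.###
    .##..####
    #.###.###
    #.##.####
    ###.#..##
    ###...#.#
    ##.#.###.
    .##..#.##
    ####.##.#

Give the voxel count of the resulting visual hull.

before carving: 729 voxels (9×9×9)
[1] z-view keeps 62 columns → grid now 558
[2] x-view keeps 39 columns → grid now 275
[3] y-view keeps 56 columns → grid now 190

remaining voxels: 190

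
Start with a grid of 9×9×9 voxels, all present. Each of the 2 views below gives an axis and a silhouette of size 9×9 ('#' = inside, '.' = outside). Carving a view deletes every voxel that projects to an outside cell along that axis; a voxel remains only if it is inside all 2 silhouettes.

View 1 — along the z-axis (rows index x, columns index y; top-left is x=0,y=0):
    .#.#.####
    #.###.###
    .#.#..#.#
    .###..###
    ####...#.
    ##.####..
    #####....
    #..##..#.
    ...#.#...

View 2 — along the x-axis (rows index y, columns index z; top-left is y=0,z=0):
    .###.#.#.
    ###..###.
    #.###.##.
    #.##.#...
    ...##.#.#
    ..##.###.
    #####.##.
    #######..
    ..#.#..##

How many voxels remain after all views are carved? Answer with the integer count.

238 voxels

start: 9×9×9 = 729 voxels
[1] z-view keeps 45 columns → grid now 405
[2] x-view keeps 48 columns → grid now 238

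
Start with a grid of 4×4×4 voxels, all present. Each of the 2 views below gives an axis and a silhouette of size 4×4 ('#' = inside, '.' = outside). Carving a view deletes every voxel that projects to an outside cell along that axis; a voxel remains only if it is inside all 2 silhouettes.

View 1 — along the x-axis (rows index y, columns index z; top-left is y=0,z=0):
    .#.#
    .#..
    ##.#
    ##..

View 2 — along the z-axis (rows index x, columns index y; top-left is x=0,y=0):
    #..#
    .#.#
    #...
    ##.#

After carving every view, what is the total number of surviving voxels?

remaining voxels: 14

before carving: 64 voxels (4×4×4)
  1. axis=0 (YZ plane), |mask|=8  ⇒  voxels=32
  2. axis=2 (XY plane), |mask|=8  ⇒  voxels=14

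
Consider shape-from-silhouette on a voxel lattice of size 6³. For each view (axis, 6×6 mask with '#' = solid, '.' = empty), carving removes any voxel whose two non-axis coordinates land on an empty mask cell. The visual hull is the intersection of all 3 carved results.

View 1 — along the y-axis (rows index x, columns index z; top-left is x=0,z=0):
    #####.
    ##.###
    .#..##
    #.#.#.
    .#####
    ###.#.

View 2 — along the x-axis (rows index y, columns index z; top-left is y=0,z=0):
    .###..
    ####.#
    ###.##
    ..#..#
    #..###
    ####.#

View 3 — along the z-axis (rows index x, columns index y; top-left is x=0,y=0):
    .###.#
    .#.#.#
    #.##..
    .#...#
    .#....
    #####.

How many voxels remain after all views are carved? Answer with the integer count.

voxel count = 47

initial block: 6^3 = 216
after view 1 [y-axis, 25 of 36 cells solid] → remaining = 150
after view 2 [x-axis, 24 of 36 cells solid] → remaining = 95
after view 3 [z-axis, 18 of 36 cells solid] → remaining = 47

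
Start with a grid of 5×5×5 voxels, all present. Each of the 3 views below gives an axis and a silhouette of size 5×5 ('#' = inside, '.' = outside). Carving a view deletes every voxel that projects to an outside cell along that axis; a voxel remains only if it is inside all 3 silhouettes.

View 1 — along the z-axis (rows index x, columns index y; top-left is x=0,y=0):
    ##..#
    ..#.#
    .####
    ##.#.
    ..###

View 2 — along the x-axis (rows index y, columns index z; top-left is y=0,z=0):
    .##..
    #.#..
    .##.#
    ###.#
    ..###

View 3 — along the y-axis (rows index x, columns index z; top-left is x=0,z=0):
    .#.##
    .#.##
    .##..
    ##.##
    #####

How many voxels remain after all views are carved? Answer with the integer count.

initial block: 5^3 = 125
carve view 1 (along z, XY-mask fill 15/25): 75 voxels remain
carve view 2 (along x, YZ-mask fill 14/25): 43 voxels remain
carve view 3 (along y, XZ-mask fill 17/25): 28 voxels remain

remaining voxels: 28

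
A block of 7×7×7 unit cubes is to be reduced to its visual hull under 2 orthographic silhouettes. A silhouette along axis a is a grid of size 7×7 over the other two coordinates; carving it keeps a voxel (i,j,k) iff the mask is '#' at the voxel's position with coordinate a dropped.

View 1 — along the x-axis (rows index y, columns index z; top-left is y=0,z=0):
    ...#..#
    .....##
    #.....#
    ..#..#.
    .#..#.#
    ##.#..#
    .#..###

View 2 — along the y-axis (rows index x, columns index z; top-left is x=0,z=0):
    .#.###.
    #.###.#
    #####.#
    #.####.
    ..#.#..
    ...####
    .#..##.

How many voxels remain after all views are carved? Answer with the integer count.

initial block: 7^3 = 343
V1 x: intersect with YZ mask (19 set) -- 133 left
V2 y: intersect with XZ mask (29 set) -- 73 left

voxel count = 73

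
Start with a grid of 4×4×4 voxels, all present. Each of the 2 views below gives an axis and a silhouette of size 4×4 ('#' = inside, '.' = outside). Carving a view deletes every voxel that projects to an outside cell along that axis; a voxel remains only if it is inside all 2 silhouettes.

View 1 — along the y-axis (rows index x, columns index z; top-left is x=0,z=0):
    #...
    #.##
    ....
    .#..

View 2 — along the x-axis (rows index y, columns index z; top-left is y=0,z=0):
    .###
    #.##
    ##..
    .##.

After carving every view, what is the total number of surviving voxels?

before carving: 64 voxels (4×4×4)
carve view 1 (along y, XZ-mask fill 5/16): 20 voxels remain
carve view 2 (along x, YZ-mask fill 10/16): 12 voxels remain

remaining voxels: 12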